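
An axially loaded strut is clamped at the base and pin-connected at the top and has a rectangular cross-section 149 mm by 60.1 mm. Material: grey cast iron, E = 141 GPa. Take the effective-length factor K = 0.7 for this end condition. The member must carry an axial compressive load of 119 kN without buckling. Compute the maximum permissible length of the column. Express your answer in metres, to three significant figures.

Buckling occurs about the weak axis: I_min = h·b³/12 with b = 60.1 mm (the shorter side).
I_min = 149×60.1³/12 = 2.695×10^6 mm⁴
I = 2.695×10^-6 m⁴
At the buckling limit P_cr = P = 1.190×10^5 N
From P_cr = π²EI/(K·L)²:  L = (1/K)·√(π²EI/P_cr) = (1/0.7)·√(π²×1.41×10^11×2.695×10^-6/1.190×10^5)
L = 8.02 m

L_max ≈ 8.02 m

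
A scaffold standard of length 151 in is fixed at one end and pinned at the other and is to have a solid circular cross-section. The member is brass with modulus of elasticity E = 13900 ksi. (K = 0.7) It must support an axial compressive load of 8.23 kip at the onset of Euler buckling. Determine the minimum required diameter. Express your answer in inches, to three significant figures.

L_e = K·L = 0.7 × 151 = 105.7 in
Required I = P_cr·L_e²/(π²E) = 8.230×10^3 × 105.7² / (π² × 1.39×10^7) = 0.6702 in⁴
Solid circle: I = πd⁴/64  ⇒  d = (64I/π)^(1/4) = (64×0.6702/π)^(1/4) = 1.92 in

d ≈ 1.92 in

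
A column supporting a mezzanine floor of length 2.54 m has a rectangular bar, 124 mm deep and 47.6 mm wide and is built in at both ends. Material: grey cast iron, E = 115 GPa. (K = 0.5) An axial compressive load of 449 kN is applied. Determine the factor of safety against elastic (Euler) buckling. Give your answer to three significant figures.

Buckling occurs about the weak axis: I_min = h·b³/12 with b = 47.6 mm (the shorter side).
I_min = 124×47.6³/12 = 1.114×10^6 mm⁴
I = 1.114×10^6 mm⁴ = 1.114×10^-6 m⁴
Effective length L_e = K·L = 0.5 × 2.54 = 1.270 m
P_cr = π²EI / L_e² = π² × 115×10⁹ × 1.114×10^-6 / 1.270² = 7.842×10^5 N
Factor of safety n = P_cr / P = 784.24 / 449 = 1.75

n ≈ 1.75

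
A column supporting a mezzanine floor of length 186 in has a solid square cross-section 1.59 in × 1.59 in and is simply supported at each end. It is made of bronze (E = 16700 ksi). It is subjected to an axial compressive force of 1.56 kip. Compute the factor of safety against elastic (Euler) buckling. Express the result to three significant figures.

I = a⁴/12 = 1.59⁴/12 = 0.5326 in⁴
Effective length L_e = K·L = 1 × 186 = 186.0 in
P_cr = π²EI / L_e² = π² × 16700×10³ × 0.5326 / 186.0² = 2.537×10^3 lb
Factor of safety n = P_cr / P = 2.5375 / 1.56 = 1.63

n ≈ 1.63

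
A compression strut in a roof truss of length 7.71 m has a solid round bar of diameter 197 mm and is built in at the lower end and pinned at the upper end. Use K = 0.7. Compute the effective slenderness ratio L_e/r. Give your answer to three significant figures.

For a solid circle r = d/4 = 197/4 = 49.25 mm
L_e = K·L = 0.7 × 7.71 m = 5.397 m = 5397.0 mm
λ = L_e / r_min = 5397.0 / 49.25 = 110

λ ≈ 110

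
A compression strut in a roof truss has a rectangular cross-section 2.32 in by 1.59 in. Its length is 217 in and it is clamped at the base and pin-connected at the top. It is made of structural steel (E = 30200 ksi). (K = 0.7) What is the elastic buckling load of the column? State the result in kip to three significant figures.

P_cr ≈ 10.0 kip

Buckling occurs about the weak axis: I_min = h·b³/12 with b = 1.59 in (the shorter side).
I_min = 2.32×1.59³/12 = 0.7771 in⁴
Effective length L_e = K·L = 0.7 × 217 = 151.9 in
P_cr = π²EI / L_e² = π² × 30200×10³ × 0.7771 / 151.9² = 1.004×10^4 lb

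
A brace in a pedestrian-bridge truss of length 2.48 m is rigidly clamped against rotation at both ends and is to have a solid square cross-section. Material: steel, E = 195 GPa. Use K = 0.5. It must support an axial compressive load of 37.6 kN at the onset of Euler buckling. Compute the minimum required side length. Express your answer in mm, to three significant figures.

L_e = K·L = 0.5 × 2.48 = 1.240 m
Required I = P_cr·L_e²/(π²E) = 3.760×10^4 × 1.240² / (π² × 1.95×10^11) = 3.004×10^-8 m⁴
I_req = 3.004×10^4 mm⁴
Solid square: I = a⁴/12  ⇒  a = (12I)^(1/4) = (12×3.004×10^4)^(1/4) = 24.5 mm

a ≈ 24.5 mm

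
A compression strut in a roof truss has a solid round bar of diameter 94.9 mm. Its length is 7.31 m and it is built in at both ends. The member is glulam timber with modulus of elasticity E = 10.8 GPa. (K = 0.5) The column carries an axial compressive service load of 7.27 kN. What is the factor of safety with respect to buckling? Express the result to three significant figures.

n ≈ 4.37

I = πd⁴/64 = π×94.9⁴/64 = 3.981×10^6 mm⁴
I = 3.981×10^6 mm⁴ = 3.981×10^-6 m⁴
Effective length L_e = K·L = 0.5 × 7.31 = 3.655 m
P_cr = π²EI / L_e² = π² × 10.8×10⁹ × 3.981×10^-6 / 3.655² = 3.177×10^4 N
Factor of safety n = P_cr / P = 31.768 / 7.27 = 4.37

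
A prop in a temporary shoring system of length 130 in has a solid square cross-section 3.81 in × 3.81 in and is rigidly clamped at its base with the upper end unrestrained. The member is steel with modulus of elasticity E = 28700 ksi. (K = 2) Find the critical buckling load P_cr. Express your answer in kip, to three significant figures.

I = a⁴/12 = 3.81⁴/12 = 17.56 in⁴
Effective length L_e = K·L = 2 × 130 = 260.0 in
P_cr = π²EI / L_e² = π² × 28700×10³ × 17.56 / 260.0² = 7.358×10^4 lb

P_cr ≈ 73.6 kip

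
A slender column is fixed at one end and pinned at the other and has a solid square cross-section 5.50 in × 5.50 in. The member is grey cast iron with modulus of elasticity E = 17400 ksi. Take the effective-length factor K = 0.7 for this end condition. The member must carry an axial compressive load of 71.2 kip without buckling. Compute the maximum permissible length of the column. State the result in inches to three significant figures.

I = a⁴/12 = 5.50⁴/12 = 76.26 in⁴
At the buckling limit P_cr = P = 7.120×10^4 lb
From P_cr = π²EI/(K·L)²:  L = (1/K)·√(π²EI/P_cr) = (1/0.7)·√(π²×1.74×10^7×76.26/7.120×10^4)
L = 613 in

L_max ≈ 613 in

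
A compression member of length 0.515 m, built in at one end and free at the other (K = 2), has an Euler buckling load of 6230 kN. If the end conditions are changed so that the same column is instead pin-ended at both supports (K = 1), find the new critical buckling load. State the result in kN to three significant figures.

P_cr ∝ 1/K², so P_cr,new = P_cr,old × (K_old/K_new)² = 6230 × (2/1)²
= 6230 × 4.000 = 24900 kN

P_cr ≈ 24900 kN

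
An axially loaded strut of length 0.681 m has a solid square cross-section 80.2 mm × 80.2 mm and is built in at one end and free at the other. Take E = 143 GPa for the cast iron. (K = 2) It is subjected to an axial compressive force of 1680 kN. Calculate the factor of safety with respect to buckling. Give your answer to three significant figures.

n ≈ 1.56

I = a⁴/12 = 80.2⁴/12 = 3.448×10^6 mm⁴
I = 3.448×10^6 mm⁴ = 3.448×10^-6 m⁴
Effective length L_e = K·L = 2 × 0.681 = 1.362 m
P_cr = π²EI / L_e² = π² × 143×10⁹ × 3.448×10^-6 / 1.362² = 2.623×10^6 N
Factor of safety n = P_cr / P = 2623.0 / 1680 = 1.56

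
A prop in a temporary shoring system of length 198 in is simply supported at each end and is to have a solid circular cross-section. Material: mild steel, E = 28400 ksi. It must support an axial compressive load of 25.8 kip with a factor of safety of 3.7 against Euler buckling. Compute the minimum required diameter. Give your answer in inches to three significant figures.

d ≈ 4.06 in

Required P_cr = n·P = 3.7 × 25.8 = 95.46 kip
L_e = K·L = 1 × 198 = 198.0 in
Required I = P_cr·L_e²/(π²E) = 9.546×10^4 × 198.0² / (π² × 2.84×10^7) = 13.35 in⁴
Solid circle: I = πd⁴/64  ⇒  d = (64I/π)^(1/4) = (64×13.35/π)^(1/4) = 4.06 in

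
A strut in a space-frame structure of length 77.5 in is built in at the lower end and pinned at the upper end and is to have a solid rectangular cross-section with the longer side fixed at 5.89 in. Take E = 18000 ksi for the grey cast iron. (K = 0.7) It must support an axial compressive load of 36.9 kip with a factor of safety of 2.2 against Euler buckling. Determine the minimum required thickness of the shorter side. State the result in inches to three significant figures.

Required P_cr = n·P = 2.2 × 36.9 = 81.18 kip
L_e = K·L = 0.7 × 77.5 = 54.25 in
Required I = P_cr·L_e²/(π²E) = 8.118×10^4 × 54.25² / (π² × 1.80×10^7) = 1.345 in⁴
Rectangle, weak axis: I_min = h·b³/12 with h = 5.89 in fixed  ⇒  b = (12I/h)^(1/3) = 1.40 in

b ≈ 1.40 in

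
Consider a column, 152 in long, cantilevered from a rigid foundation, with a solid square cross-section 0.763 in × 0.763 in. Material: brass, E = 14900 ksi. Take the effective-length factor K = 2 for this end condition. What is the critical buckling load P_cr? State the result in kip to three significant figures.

P_cr ≈ 0.0449 kip

I = a⁴/12 = 0.763⁴/12 = 2.824×10^-2 in⁴
Effective length L_e = K·L = 2 × 152 = 304.0 in
P_cr = π²EI / L_e² = π² × 14900×10³ × 2.824×10^-2 / 304.0² = 44.94 lb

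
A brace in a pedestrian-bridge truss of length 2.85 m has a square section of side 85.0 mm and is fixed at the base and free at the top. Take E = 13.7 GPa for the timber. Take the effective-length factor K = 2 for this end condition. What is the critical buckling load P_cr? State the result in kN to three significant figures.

P_cr ≈ 18.1 kN

I = a⁴/12 = 85.0⁴/12 = 4.350×10^6 mm⁴
I = 4.350×10^6 mm⁴ = 4.350×10^-6 m⁴
Effective length L_e = K·L = 2 × 2.85 = 5.700 m
P_cr = π²EI / L_e² = π² × 13.7×10⁹ × 4.350×10^-6 / 5.700² = 1.810×10^4 N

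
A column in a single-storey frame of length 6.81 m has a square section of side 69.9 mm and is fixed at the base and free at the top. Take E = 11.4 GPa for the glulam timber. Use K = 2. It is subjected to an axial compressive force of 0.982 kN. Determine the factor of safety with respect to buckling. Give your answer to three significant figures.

I = a⁴/12 = 69.9⁴/12 = 1.989×10^6 mm⁴
I = 1.989×10^6 mm⁴ = 1.989×10^-6 m⁴
Effective length L_e = K·L = 2 × 6.81 = 13.62 m
P_cr = π²EI / L_e² = π² × 11.4×10⁹ × 1.989×10^-6 / 13.62² = 1.207×10^3 N
Factor of safety n = P_cr / P = 1.2066 / 0.982 = 1.23

n ≈ 1.23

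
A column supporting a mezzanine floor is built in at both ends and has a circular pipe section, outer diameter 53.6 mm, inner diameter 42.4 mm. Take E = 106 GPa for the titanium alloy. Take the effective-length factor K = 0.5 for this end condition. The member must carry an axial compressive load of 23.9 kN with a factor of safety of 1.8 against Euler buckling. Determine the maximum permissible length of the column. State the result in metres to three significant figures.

d_o = 53.6 mm, d_i = 42.4 mm
I = π(d_o⁴ − d_i⁴)/64 = π(53.6⁴ − 42.40⁴)/64 = 2.465×10^5 mm⁴
I = 2.465×10^-7 m⁴
Required critical load P_cr = n·P = 1.8 × 23.9 = 43.02 kN = 4.302×10^4 N
From P_cr = π²EI/(K·L)²:  L = (1/K)·√(π²EI/P_cr) = (1/0.5)·√(π²×1.06×10^11×2.465×10^-7/4.302×10^4)
L = 4.90 m

L_max ≈ 4.90 m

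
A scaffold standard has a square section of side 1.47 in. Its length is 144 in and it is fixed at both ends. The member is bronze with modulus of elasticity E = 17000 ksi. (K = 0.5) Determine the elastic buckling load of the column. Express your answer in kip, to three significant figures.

P_cr ≈ 12.6 kip

I = a⁴/12 = 1.47⁴/12 = 0.3891 in⁴
Effective length L_e = K·L = 0.5 × 144 = 72.00 in
P_cr = π²EI / L_e² = π² × 17000×10³ × 0.3891 / 72.00² = 1.259×10^4 lb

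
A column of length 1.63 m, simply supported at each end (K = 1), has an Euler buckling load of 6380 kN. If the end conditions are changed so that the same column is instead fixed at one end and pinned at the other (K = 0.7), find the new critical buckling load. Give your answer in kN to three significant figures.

P_cr ≈ 13000 kN

P_cr ∝ 1/K², so P_cr,new = P_cr,old × (K_old/K_new)² = 6380 × (1/0.7)²
= 6380 × 2.041 = 13000 kN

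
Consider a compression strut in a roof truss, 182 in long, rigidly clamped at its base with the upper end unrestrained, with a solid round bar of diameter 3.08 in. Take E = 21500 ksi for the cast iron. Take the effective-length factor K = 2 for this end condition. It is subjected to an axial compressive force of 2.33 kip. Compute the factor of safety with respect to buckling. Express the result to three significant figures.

I = πd⁴/64 = π×3.08⁴/64 = 4.417 in⁴
Effective length L_e = K·L = 2 × 182 = 364.0 in
P_cr = π²EI / L_e² = π² × 21500×10³ × 4.417 / 364.0² = 7.075×10^3 lb
Factor of safety n = P_cr / P = 7.0747 / 2.33 = 3.04

n ≈ 3.04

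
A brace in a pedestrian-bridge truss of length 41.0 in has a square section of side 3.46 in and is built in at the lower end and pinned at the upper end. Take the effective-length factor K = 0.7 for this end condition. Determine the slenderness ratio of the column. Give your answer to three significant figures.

I = a⁴/12 = 3.46⁴/12 = 11.94 in⁴
A = 11.97 in²;  r_min = √(I/A) = √(11.94/11.97) = 0.9988 in
L_e = K·L = 0.7 × 41.0 = 28.70 in
λ = L_e / r_min = 28.700 / 0.9988 = 28.7

λ ≈ 28.7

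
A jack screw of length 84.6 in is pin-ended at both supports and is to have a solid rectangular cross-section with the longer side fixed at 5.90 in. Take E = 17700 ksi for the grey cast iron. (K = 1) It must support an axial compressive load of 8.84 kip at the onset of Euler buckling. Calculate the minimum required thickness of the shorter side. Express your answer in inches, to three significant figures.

L_e = K·L = 1 × 84.6 = 84.60 in
Required I = P_cr·L_e²/(π²E) = 8.840×10^3 × 84.60² / (π² × 1.77×10^7) = 0.3622 in⁴
Rectangle, weak axis: I_min = h·b³/12 with h = 5.90 in fixed  ⇒  b = (12I/h)^(1/3) = 0.903 in

b ≈ 0.903 in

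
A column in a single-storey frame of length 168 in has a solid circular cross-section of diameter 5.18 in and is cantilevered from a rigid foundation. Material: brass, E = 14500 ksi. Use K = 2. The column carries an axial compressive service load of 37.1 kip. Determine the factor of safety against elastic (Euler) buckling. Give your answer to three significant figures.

n ≈ 1.21

I = πd⁴/64 = π×5.18⁴/64 = 35.34 in⁴
Effective length L_e = K·L = 2 × 168 = 336.0 in
P_cr = π²EI / L_e² = π² × 14500×10³ × 35.34 / 336.0² = 4.480×10^4 lb
Factor of safety n = P_cr / P = 44.800 / 37.1 = 1.21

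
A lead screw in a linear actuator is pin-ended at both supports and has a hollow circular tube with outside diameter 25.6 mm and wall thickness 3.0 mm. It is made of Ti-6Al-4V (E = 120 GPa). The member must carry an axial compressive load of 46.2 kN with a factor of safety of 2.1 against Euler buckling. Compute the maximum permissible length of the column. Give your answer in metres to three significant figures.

Inner diameter d_i = 25.6 − 2×3.0 = 19.60 mm
I = π(d_o⁴ − d_i⁴)/64 = π(25.6⁴ − 19.60⁴)/64 = 1.384×10^4 mm⁴
I = 1.384×10^-8 m⁴
Required critical load P_cr = n·P = 2.1 × 46.2 = 97.02 kN = 9.702×10^4 N
From P_cr = π²EI/(K·L)²:  L = (1/K)·√(π²EI/P_cr) = (1/1)·√(π²×1.20×10^11×1.384×10^-8/9.702×10^4)
L = 0.411 m

L_max ≈ 0.411 m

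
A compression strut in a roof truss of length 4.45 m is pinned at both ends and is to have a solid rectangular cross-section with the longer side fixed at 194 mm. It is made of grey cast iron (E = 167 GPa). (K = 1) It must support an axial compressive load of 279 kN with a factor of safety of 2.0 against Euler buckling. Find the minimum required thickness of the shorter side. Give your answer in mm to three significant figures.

b ≈ 74.6 mm

Required P_cr = n·P = 2.0 × 279 = 558.0 kN
L_e = K·L = 1 × 4.45 = 4.450 m
Required I = P_cr·L_e²/(π²E) = 5.580×10^5 × 4.450² / (π² × 1.67×10^11) = 6.704×10^-6 m⁴
I_req = 6.704×10^6 mm⁴
Rectangle, weak axis: I_min = h·b³/12 with h = 194 mm fixed  ⇒  b = (12I/h)^(1/3) = 74.6 mm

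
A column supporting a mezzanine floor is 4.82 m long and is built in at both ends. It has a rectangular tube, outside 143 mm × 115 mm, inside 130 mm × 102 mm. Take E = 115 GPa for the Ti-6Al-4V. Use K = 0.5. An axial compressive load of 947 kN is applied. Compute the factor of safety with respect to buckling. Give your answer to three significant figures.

Weak-axis I_min = (h_o·b_o³ − h_i·b_i³)/12 with b_o = 115, b_i = 102.0 mm (shorter outer/inner sides).
I_min = (143×115³ − 130.0×102.0³)/12 = 6.627×10^6 mm⁴
I = 6.627×10^6 mm⁴ = 6.627×10^-6 m⁴
Effective length L_e = K·L = 0.5 × 4.82 = 2.410 m
P_cr = π²EI / L_e² = π² × 115×10⁹ × 6.627×10^-6 / 2.410² = 1.295×10^6 N
Factor of safety n = P_cr / P = 1295.1 / 947 = 1.37

n ≈ 1.37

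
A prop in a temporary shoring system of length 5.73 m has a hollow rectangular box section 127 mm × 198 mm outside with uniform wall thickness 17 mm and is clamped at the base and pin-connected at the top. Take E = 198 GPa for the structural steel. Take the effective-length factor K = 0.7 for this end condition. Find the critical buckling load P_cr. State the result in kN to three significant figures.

Inner dimensions: h_i = 198 − 2×17 = 164.0 mm, b_i = 127 − 2×17 = 93.00 mm
Weak-axis I_min = (h_o·b_o³ − h_i·b_i³)/12 with b_o = 127, b_i = 93.00 mm (shorter outer/inner sides).
I_min = (198×127³ − 164.0×93.00³)/12 = 2.281×10^7 mm⁴
I = 2.281×10^7 mm⁴ = 2.281×10^-5 m⁴
Effective length L_e = K·L = 0.7 × 5.73 = 4.011 m
P_cr = π²EI / L_e² = π² × 198×10⁹ × 2.281×10^-5 / 4.011² = 2.770×10^6 N

P_cr ≈ 2770 kN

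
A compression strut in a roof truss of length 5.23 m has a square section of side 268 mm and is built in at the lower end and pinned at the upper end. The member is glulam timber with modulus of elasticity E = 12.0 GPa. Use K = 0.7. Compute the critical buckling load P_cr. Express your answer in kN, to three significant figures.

I = a⁴/12 = 268⁴/12 = 4.299×10^8 mm⁴
I = 4.299×10^8 mm⁴ = 4.299×10^-4 m⁴
Effective length L_e = K·L = 0.7 × 5.23 = 3.661 m
P_cr = π²EI / L_e² = π² × 12.0×10⁹ × 4.299×10^-4 / 3.661² = 3.799×10^6 N

P_cr ≈ 3800 kN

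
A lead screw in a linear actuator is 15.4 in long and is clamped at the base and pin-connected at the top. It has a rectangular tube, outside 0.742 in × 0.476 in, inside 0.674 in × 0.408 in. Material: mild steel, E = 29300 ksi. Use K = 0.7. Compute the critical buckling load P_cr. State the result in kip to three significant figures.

Weak-axis I_min = (h_o·b_o³ − h_i·b_i³)/12 with b_o = 0.476, b_i = 0.4080 in (shorter outer/inner sides).
I_min = (0.742×0.476³ − 0.6740×0.4080³)/12 = 2.854×10^-3 in⁴
Effective length L_e = K·L = 0.7 × 15.4 = 10.78 in
P_cr = π²EI / L_e² = π² × 29300×10³ × 2.854×10^-3 / 10.78² = 7.102×10^3 lb

P_cr ≈ 7.10 kip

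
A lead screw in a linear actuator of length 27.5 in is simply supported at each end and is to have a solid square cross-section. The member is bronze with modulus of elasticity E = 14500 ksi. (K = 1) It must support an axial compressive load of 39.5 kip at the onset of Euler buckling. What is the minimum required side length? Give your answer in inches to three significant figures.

L_e = K·L = 1 × 27.5 = 27.50 in
Required I = P_cr·L_e²/(π²E) = 3.950×10^4 × 27.50² / (π² × 1.45×10^7) = 0.2087 in⁴
Solid square: I = a⁴/12  ⇒  a = (12I)^(1/4) = (12×0.2087)^(1/4) = 1.26 in

a ≈ 1.26 in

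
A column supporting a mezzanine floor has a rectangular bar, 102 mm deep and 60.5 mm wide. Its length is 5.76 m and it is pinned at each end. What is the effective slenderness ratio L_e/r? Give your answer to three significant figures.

λ ≈ 330

Buckling occurs about the weak axis: I_min = h·b³/12 with b = 60.5 mm (the shorter side).
I_min = 102×60.5³/12 = 1.882×10^6 mm⁴
A = 6.171×10^3 mm²;  r_min = √(I/A) = √(1.882×10^6/6.171×10^3) = 17.46 mm
L_e = K·L = 1 × 5.76 m = 5.760 m = 5760.0 mm
λ = L_e / r_min = 5760.0 / 17.46 = 330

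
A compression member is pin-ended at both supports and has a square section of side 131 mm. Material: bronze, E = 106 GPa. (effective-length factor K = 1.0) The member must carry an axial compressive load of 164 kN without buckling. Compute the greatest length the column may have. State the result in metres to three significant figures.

L_max ≈ 12.5 m

I = a⁴/12 = 131⁴/12 = 2.454×10^7 mm⁴
I = 2.454×10^-5 m⁴
At the buckling limit P_cr = P = 1.640×10^5 N
From P_cr = π²EI/(K·L)²:  L = (1/K)·√(π²EI/P_cr) = (1/1)·√(π²×1.06×10^11×2.454×10^-5/1.640×10^5)
L = 12.5 m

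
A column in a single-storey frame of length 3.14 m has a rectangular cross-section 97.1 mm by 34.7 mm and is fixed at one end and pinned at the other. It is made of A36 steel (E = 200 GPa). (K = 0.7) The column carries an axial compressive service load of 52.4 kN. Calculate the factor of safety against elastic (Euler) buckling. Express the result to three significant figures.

Buckling occurs about the weak axis: I_min = h·b³/12 with b = 34.7 mm (the shorter side).
I_min = 97.1×34.7³/12 = 3.381×10^5 mm⁴
I = 3.381×10^5 mm⁴ = 3.381×10^-7 m⁴
Effective length L_e = K·L = 0.7 × 3.14 = 2.198 m
P_cr = π²EI / L_e² = π² × 200×10⁹ × 3.381×10^-7 / 2.198² = 1.381×10^5 N
Factor of safety n = P_cr / P = 138.13 / 52.4 = 2.64

n ≈ 2.64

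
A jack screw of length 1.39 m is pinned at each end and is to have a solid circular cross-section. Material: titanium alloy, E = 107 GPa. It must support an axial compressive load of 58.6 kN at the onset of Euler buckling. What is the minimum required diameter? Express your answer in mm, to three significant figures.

d ≈ 38.4 mm

L_e = K·L = 1 × 1.39 = 1.390 m
Required I = P_cr·L_e²/(π²E) = 5.860×10^4 × 1.390² / (π² × 1.07×10^11) = 1.072×10^-7 m⁴
I_req = 1.072×10^5 mm⁴
Solid circle: I = πd⁴/64  ⇒  d = (64I/π)^(1/4) = (64×1.072×10^5/π)^(1/4) = 38.4 mm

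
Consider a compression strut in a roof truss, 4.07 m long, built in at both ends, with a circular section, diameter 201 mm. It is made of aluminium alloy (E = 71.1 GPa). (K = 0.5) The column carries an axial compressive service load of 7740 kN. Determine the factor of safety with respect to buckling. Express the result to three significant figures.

I = πd⁴/64 = π×201⁴/64 = 8.012×10^7 mm⁴
I = 8.012×10^7 mm⁴ = 8.012×10^-5 m⁴
Effective length L_e = K·L = 0.5 × 4.07 = 2.035 m
P_cr = π²EI / L_e² = π² × 71.1×10⁹ × 8.012×10^-5 / 2.035² = 1.358×10^7 N
Factor of safety n = P_cr / P = 13577 / 7740 = 1.75

n ≈ 1.75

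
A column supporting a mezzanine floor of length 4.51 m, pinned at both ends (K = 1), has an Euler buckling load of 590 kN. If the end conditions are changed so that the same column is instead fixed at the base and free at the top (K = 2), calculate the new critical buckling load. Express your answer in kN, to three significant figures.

P_cr ∝ 1/K², so P_cr,new = P_cr,old × (K_old/K_new)² = 590 × (1/2)²
= 590 × 0.2500 = 148 kN

P_cr ≈ 148 kN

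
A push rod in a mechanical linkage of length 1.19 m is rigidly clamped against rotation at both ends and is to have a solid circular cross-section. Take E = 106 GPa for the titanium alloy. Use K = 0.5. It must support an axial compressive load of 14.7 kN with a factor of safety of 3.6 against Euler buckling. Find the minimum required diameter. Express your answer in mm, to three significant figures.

d ≈ 24.6 mm

Required P_cr = n·P = 3.6 × 14.7 = 52.92 kN
L_e = K·L = 0.5 × 1.19 = 0.5950 m
Required I = P_cr·L_e²/(π²E) = 5.292×10^4 × 0.5950² / (π² × 1.06×10^11) = 1.791×10^-8 m⁴
I_req = 1.791×10^4 mm⁴
Solid circle: I = πd⁴/64  ⇒  d = (64I/π)^(1/4) = (64×1.791×10^4/π)^(1/4) = 24.6 mm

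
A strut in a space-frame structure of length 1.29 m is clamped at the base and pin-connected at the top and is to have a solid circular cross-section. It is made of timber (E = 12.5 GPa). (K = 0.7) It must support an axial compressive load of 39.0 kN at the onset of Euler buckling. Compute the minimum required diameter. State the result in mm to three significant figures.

d ≈ 47.9 mm

L_e = K·L = 0.7 × 1.29 = 0.9030 m
Required I = P_cr·L_e²/(π²E) = 3.900×10^4 × 0.9030² / (π² × 1.25×10^10) = 2.578×10^-7 m⁴
I_req = 2.578×10^5 mm⁴
Solid circle: I = πd⁴/64  ⇒  d = (64I/π)^(1/4) = (64×2.578×10^5/π)^(1/4) = 47.9 mm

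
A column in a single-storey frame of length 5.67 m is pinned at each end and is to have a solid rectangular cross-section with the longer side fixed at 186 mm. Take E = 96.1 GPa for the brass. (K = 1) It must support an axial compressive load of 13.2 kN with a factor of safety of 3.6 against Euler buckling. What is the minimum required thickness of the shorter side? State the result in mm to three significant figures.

Required P_cr = n·P = 3.6 × 13.2 = 47.52 kN
L_e = K·L = 1 × 5.67 = 5.670 m
Required I = P_cr·L_e²/(π²E) = 4.752×10^4 × 5.670² / (π² × 9.61×10^10) = 1.611×10^-6 m⁴
I_req = 1.611×10^6 mm⁴
Rectangle, weak axis: I_min = h·b³/12 with h = 186 mm fixed  ⇒  b = (12I/h)^(1/3) = 47.0 mm

b ≈ 47.0 mm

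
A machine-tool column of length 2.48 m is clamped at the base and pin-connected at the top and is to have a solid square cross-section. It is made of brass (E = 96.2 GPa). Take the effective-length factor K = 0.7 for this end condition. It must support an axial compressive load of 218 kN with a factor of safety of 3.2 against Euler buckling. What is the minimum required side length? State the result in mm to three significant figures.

Required P_cr = n·P = 3.2 × 218 = 697.6 kN
L_e = K·L = 0.7 × 2.48 = 1.736 m
Required I = P_cr·L_e²/(π²E) = 6.976×10^5 × 1.736² / (π² × 9.62×10^10) = 2.214×10^-6 m⁴
I_req = 2.214×10^6 mm⁴
Solid square: I = a⁴/12  ⇒  a = (12I)^(1/4) = (12×2.214×10^6)^(1/4) = 71.8 mm

a ≈ 71.8 mm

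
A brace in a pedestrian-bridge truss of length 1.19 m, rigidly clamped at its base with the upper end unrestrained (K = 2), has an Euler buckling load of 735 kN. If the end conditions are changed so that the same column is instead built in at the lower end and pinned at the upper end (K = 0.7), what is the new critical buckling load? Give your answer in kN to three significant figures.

P_cr ∝ 1/K², so P_cr,new = P_cr,old × (K_old/K_new)² = 735 × (2/0.7)²
= 735 × 8.163 = 6000 kN

P_cr ≈ 6000 kN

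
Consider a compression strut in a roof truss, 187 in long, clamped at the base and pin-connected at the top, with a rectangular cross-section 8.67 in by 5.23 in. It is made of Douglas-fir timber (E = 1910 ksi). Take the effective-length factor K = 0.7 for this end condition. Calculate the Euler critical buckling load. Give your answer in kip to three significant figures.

P_cr ≈ 114 kip

Buckling occurs about the weak axis: I_min = h·b³/12 with b = 5.23 in (the shorter side).
I_min = 8.67×5.23³/12 = 103.4 in⁴
Effective length L_e = K·L = 0.7 × 187 = 130.9 in
P_cr = π²EI / L_e² = π² × 1910×10³ × 103.4 / 130.9² = 1.137×10^5 lb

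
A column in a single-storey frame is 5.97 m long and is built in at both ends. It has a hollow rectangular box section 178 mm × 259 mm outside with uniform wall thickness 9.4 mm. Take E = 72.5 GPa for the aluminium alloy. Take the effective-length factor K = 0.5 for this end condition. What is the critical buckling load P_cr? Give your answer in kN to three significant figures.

P_cr ≈ 3290 kN

Inner dimensions: h_i = 259 − 2×9.4 = 240.2 mm, b_i = 178 − 2×9.4 = 159.2 mm
Weak-axis I_min = (h_o·b_o³ − h_i·b_i³)/12 with b_o = 178, b_i = 159.2 mm (shorter outer/inner sides).
I_min = (259×178³ − 240.2×159.2³)/12 = 4.096×10^7 mm⁴
I = 4.096×10^7 mm⁴ = 4.096×10^-5 m⁴
Effective length L_e = K·L = 0.5 × 5.97 = 2.985 m
P_cr = π²EI / L_e² = π² × 72.5×10⁹ × 4.096×10^-5 / 2.985² = 3.289×10^6 N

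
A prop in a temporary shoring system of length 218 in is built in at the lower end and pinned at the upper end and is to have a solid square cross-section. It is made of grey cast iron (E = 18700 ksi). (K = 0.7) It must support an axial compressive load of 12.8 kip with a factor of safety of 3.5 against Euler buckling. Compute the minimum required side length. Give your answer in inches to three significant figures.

a ≈ 2.87 in

Required P_cr = n·P = 3.5 × 12.8 = 44.80 kip
L_e = K·L = 0.7 × 218 = 152.6 in
Required I = P_cr·L_e²/(π²E) = 4.480×10^4 × 152.6² / (π² × 1.87×10^7) = 5.653 in⁴
Solid square: I = a⁴/12  ⇒  a = (12I)^(1/4) = (12×5.653)^(1/4) = 2.87 in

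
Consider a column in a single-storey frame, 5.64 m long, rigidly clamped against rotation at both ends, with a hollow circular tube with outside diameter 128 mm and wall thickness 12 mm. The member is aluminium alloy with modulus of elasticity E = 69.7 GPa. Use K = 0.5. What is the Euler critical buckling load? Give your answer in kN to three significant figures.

P_cr ≈ 643 kN

Inner diameter d_i = 128 − 2×12 = 104.0 mm
I = π(d_o⁴ − d_i⁴)/64 = π(128⁴ − 104.0⁴)/64 = 7.434×10^6 mm⁴
I = 7.434×10^6 mm⁴ = 7.434×10^-6 m⁴
Effective length L_e = K·L = 0.5 × 5.64 = 2.820 m
P_cr = π²EI / L_e² = π² × 69.7×10⁹ × 7.434×10^-6 / 2.820² = 6.431×10^5 N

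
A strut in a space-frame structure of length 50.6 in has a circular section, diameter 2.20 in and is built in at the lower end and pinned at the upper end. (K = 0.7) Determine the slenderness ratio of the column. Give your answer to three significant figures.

For a solid circle r = d/4 = 2.20/4 = 0.5500 in
L_e = K·L = 0.7 × 50.6 = 35.42 in
λ = L_e / r_min = 35.420 / 0.5500 = 64.4

λ ≈ 64.4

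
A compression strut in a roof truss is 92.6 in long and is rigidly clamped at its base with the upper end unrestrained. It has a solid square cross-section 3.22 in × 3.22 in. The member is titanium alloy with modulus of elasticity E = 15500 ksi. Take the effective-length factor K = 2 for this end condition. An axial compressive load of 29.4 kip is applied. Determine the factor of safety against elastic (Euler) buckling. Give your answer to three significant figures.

I = a⁴/12 = 3.22⁴/12 = 8.959 in⁴
Effective length L_e = K·L = 2 × 92.6 = 185.2 in
P_cr = π²EI / L_e² = π² × 15500×10³ × 8.959 / 185.2² = 3.996×10^4 lb
Factor of safety n = P_cr / P = 39.957 / 29.4 = 1.36

n ≈ 1.36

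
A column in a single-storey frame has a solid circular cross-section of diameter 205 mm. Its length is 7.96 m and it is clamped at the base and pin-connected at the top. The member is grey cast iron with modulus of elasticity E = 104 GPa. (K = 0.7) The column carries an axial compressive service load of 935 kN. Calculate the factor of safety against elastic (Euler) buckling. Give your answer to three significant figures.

I = πd⁴/64 = π×205⁴/64 = 8.669×10^7 mm⁴
I = 8.669×10^7 mm⁴ = 8.669×10^-5 m⁴
Effective length L_e = K·L = 0.7 × 7.96 = 5.572 m
P_cr = π²EI / L_e² = π² × 104×10⁹ × 8.669×10^-5 / 5.572² = 2.866×10^6 N
Factor of safety n = P_cr / P = 2866.1 / 935 = 3.07

n ≈ 3.07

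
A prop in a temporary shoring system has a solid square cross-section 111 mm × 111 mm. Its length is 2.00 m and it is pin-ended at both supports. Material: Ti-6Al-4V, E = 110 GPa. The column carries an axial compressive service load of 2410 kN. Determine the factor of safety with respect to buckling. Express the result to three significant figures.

n ≈ 1.42

I = a⁴/12 = 111⁴/12 = 1.265×10^7 mm⁴
I = 1.265×10^7 mm⁴ = 1.265×10^-5 m⁴
Effective length L_e = K·L = 1 × 2.00 = 2.000 m
P_cr = π²EI / L_e² = π² × 110×10⁹ × 1.265×10^-5 / 2.000² = 3.434×10^6 N
Factor of safety n = P_cr / P = 3433.5 / 2410 = 1.42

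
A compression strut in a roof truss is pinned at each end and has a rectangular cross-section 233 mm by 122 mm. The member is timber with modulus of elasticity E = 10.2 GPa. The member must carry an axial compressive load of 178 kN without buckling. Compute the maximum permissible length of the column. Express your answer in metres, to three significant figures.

L_max ≈ 4.47 m

Buckling occurs about the weak axis: I_min = h·b³/12 with b = 122 mm (the shorter side).
I_min = 233×122³/12 = 3.526×10^7 mm⁴
I = 3.526×10^-5 m⁴
At the buckling limit P_cr = P = 1.780×10^5 N
From P_cr = π²EI/(K·L)²:  L = (1/K)·√(π²EI/P_cr) = (1/1)·√(π²×1.02×10^10×3.526×10^-5/1.780×10^5)
L = 4.47 m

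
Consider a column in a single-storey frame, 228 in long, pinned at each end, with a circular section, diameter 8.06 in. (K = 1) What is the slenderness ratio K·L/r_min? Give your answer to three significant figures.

λ ≈ 113

I = πd⁴/64 = π×8.06⁴/64 = 207.2 in⁴
A = 51.02 in²;  r_min = √(I/A) = √(207.2/51.02) = 2.015 in
L_e = K·L = 1 × 228 = 228.0 in
λ = L_e / r_min = 228.00 / 2.015 = 113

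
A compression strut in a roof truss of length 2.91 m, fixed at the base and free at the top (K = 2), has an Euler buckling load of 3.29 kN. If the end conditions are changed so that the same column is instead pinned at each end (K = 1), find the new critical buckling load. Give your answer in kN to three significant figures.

P_cr ≈ 13.2 kN

P_cr ∝ 1/K², so P_cr,new = P_cr,old × (K_old/K_new)² = 3.29 × (2/1)²
= 3.29 × 4.000 = 13.2 kN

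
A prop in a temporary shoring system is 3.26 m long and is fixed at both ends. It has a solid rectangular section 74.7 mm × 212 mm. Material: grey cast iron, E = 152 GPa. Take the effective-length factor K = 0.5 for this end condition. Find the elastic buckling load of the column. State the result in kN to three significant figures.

Buckling occurs about the weak axis: I_min = h·b³/12 with b = 74.7 mm (the shorter side).
I_min = 212×74.7³/12 = 7.364×10^6 mm⁴
I = 7.364×10^6 mm⁴ = 7.364×10^-6 m⁴
Effective length L_e = K·L = 0.5 × 3.26 = 1.630 m
P_cr = π²EI / L_e² = π² × 152×10⁹ × 7.364×10^-6 / 1.630² = 4.158×10^6 N

P_cr ≈ 4160 kN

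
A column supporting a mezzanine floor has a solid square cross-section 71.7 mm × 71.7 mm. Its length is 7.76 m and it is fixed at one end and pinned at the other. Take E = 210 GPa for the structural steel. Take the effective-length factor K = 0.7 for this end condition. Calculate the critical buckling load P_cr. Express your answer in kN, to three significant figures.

I = a⁴/12 = 71.7⁴/12 = 2.202×10^6 mm⁴
I = 2.202×10^6 mm⁴ = 2.202×10^-6 m⁴
Effective length L_e = K·L = 0.7 × 7.76 = 5.432 m
P_cr = π²EI / L_e² = π² × 210×10⁹ × 2.202×10^-6 / 5.432² = 1.547×10^5 N

P_cr ≈ 155 kN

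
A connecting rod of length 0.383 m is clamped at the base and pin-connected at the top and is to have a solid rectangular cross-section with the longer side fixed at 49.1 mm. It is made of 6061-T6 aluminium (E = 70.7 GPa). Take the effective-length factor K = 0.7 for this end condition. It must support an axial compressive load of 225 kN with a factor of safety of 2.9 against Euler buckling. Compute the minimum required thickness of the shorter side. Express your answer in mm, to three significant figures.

b ≈ 25.4 mm

Required P_cr = n·P = 2.9 × 225 = 652.5 kN
L_e = K·L = 0.7 × 0.383 = 0.2681 m
Required I = P_cr·L_e²/(π²E) = 6.525×10^5 × 0.2681² / (π² × 7.07×10^10) = 6.721×10^-8 m⁴
I_req = 6.721×10^4 mm⁴
Rectangle, weak axis: I_min = h·b³/12 with h = 49.1 mm fixed  ⇒  b = (12I/h)^(1/3) = 25.4 mm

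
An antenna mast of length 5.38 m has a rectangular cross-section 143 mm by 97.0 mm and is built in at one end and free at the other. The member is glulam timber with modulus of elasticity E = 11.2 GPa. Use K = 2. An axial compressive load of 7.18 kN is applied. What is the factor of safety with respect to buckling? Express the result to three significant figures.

n ≈ 1.45

Buckling occurs about the weak axis: I_min = h·b³/12 with b = 97.0 mm (the shorter side).
I_min = 143×97.0³/12 = 1.088×10^7 mm⁴
I = 1.088×10^7 mm⁴ = 1.088×10^-5 m⁴
Effective length L_e = K·L = 2 × 5.38 = 10.76 m
P_cr = π²EI / L_e² = π² × 11.2×10⁹ × 1.088×10^-5 / 10.76² = 1.038×10^4 N
Factor of safety n = P_cr / P = 10.384 / 7.18 = 1.45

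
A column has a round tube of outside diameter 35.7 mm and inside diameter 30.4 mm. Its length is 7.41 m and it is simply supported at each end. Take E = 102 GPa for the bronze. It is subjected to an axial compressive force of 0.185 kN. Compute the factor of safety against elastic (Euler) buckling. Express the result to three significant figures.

d_o = 35.7 mm, d_i = 30.4 mm
I = π(d_o⁴ − d_i⁴)/64 = π(35.7⁴ − 30.40⁴)/64 = 3.781×10^4 mm⁴
I = 3.781×10^4 mm⁴ = 3.781×10^-8 m⁴
Effective length L_e = K·L = 1 × 7.41 = 7.410 m
P_cr = π²EI / L_e² = π² × 102×10⁹ × 3.781×10^-8 / 7.410² = 693.2 N
Factor of safety n = P_cr / P = 0.69321 / 0.185 = 3.75

n ≈ 3.75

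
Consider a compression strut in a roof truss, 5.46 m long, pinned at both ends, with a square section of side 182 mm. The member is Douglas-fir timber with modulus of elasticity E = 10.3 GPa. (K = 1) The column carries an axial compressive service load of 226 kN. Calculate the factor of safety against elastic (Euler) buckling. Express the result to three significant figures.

n ≈ 1.38

I = a⁴/12 = 182⁴/12 = 9.143×10^7 mm⁴
I = 9.143×10^7 mm⁴ = 9.143×10^-5 m⁴
Effective length L_e = K·L = 1 × 5.46 = 5.460 m
P_cr = π²EI / L_e² = π² × 10.3×10⁹ × 9.143×10^-5 / 5.460² = 3.118×10^5 N
Factor of safety n = P_cr / P = 311.79 / 226 = 1.38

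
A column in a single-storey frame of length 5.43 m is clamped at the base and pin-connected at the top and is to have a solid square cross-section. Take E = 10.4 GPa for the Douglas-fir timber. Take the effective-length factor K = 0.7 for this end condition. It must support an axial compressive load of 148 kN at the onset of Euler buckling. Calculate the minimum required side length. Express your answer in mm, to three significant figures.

L_e = K·L = 0.7 × 5.43 = 3.801 m
Required I = P_cr·L_e²/(π²E) = 1.480×10^5 × 3.801² / (π² × 1.04×10^10) = 2.083×10^-5 m⁴
I_req = 2.083×10^7 mm⁴
Solid square: I = a⁴/12  ⇒  a = (12I)^(1/4) = (12×2.083×10^7)^(1/4) = 126 mm

a ≈ 126 mm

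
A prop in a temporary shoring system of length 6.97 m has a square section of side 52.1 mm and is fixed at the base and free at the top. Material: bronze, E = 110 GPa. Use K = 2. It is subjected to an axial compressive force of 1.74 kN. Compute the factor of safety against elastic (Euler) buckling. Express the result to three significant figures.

I = a⁴/12 = 52.1⁴/12 = 6.140×10^5 mm⁴
I = 6.140×10^5 mm⁴ = 6.140×10^-7 m⁴
Effective length L_e = K·L = 2 × 6.97 = 13.94 m
P_cr = π²EI / L_e² = π² × 110×10⁹ × 6.140×10^-7 / 13.94² = 3.430×10^3 N
Factor of safety n = P_cr / P = 3.4303 / 1.74 = 1.97

n ≈ 1.97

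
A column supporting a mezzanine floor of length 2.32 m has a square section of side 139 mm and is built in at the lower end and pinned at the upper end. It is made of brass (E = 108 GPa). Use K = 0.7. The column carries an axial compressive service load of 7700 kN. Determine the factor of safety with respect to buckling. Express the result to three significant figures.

n ≈ 1.63

I = a⁴/12 = 139⁴/12 = 3.111×10^7 mm⁴
I = 3.111×10^7 mm⁴ = 3.111×10^-5 m⁴
Effective length L_e = K·L = 0.7 × 2.32 = 1.624 m
P_cr = π²EI / L_e² = π² × 108×10⁹ × 3.111×10^-5 / 1.624² = 1.257×10^7 N
Factor of safety n = P_cr / P = 12573 / 7700 = 1.63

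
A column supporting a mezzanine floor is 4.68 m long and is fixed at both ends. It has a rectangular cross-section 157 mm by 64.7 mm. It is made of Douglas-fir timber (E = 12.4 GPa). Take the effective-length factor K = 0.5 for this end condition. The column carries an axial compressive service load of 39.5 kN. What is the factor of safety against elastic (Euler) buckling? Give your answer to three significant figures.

Buckling occurs about the weak axis: I_min = h·b³/12 with b = 64.7 mm (the shorter side).
I_min = 157×64.7³/12 = 3.543×10^6 mm⁴
I = 3.543×10^6 mm⁴ = 3.543×10^-6 m⁴
Effective length L_e = K·L = 0.5 × 4.68 = 2.340 m
P_cr = π²EI / L_e² = π² × 12.4×10⁹ × 3.543×10^-6 / 2.340² = 7.920×10^4 N
Factor of safety n = P_cr / P = 79.199 / 39.5 = 2.01

n ≈ 2.01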